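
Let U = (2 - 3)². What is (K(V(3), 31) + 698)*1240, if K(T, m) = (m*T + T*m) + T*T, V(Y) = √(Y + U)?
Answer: 1024240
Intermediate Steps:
U = 1 (U = (-1)² = 1)
V(Y) = √(1 + Y) (V(Y) = √(Y + 1) = √(1 + Y))
K(T, m) = T² + 2*T*m (K(T, m) = (T*m + T*m) + T² = 2*T*m + T² = T² + 2*T*m)
(K(V(3), 31) + 698)*1240 = (√(1 + 3)*(√(1 + 3) + 2*31) + 698)*1240 = (√4*(√4 + 62) + 698)*1240 = (2*(2 + 62) + 698)*1240 = (2*64 + 698)*1240 = (128 + 698)*1240 = 826*1240 = 1024240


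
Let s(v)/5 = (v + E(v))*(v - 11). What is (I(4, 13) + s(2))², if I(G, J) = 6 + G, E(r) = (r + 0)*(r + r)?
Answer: 193600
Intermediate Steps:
E(r) = 2*r² (E(r) = r*(2*r) = 2*r²)
s(v) = 5*(-11 + v)*(v + 2*v²) (s(v) = 5*((v + 2*v²)*(v - 11)) = 5*((v + 2*v²)*(-11 + v)) = 5*((-11 + v)*(v + 2*v²)) = 5*(-11 + v)*(v + 2*v²))
(I(4, 13) + s(2))² = ((6 + 4) + 5*2*(-11 - 21*2 + 2*2²))² = (10 + 5*2*(-11 - 42 + 2*4))² = (10 + 5*2*(-11 - 42 + 8))² = (10 + 5*2*(-45))² = (10 - 450)² = (-440)² = 193600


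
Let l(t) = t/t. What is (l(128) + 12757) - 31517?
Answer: -18759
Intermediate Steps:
l(t) = 1
(l(128) + 12757) - 31517 = (1 + 12757) - 31517 = 12758 - 31517 = -18759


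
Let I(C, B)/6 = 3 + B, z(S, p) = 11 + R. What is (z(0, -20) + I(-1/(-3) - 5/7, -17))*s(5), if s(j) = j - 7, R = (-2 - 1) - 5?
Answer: 162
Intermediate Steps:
R = -8 (R = -3 - 5 = -8)
z(S, p) = 3 (z(S, p) = 11 - 8 = 3)
s(j) = -7 + j
I(C, B) = 18 + 6*B (I(C, B) = 6*(3 + B) = 18 + 6*B)
(z(0, -20) + I(-1/(-3) - 5/7, -17))*s(5) = (3 + (18 + 6*(-17)))*(-7 + 5) = (3 + (18 - 102))*(-2) = (3 - 84)*(-2) = -81*(-2) = 162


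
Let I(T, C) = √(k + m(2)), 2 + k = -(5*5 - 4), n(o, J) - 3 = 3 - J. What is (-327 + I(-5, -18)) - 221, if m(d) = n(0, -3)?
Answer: -548 + I*√14 ≈ -548.0 + 3.7417*I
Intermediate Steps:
n(o, J) = 6 - J (n(o, J) = 3 + (3 - J) = 6 - J)
m(d) = 9 (m(d) = 6 - 1*(-3) = 6 + 3 = 9)
k = -23 (k = -2 - (5*5 - 4) = -2 - (25 - 4) = -2 - 1*21 = -2 - 21 = -23)
I(T, C) = I*√14 (I(T, C) = √(-23 + 9) = √(-14) = I*√14)
(-327 + I(-5, -18)) - 221 = (-327 + I*√14) - 221 = -548 + I*√14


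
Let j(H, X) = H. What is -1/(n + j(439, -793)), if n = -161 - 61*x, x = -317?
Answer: -1/19615 ≈ -5.0981e-5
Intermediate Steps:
n = 19176 (n = -161 - 61*(-317) = -161 + 19337 = 19176)
-1/(n + j(439, -793)) = -1/(19176 + 439) = -1/19615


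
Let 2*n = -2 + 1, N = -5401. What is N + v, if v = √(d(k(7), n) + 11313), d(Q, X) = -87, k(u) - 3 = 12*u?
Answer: -5401 + √11226 ≈ -5295.0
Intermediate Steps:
k(u) = 3 + 12*u
n = -½ (n = (-2 + 1)/2 = (½)*(-1) = -½ ≈ -0.50000)
v = √11226 (v = √(-87 + 11313) = √11226 ≈ 105.95)
N + v = -5401 + √11226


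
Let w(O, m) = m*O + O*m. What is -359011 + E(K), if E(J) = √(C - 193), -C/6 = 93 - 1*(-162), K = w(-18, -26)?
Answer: -359011 + I*√1723 ≈ -3.5901e+5 + 41.509*I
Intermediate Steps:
w(O, m) = 2*O*m (w(O, m) = O*m + O*m = 2*O*m)
K = 936 (K = 2*(-18)*(-26) = 936)
C = -1530 (C = -6*(93 - 1*(-162)) = -6*(93 + 162) = -6*255 = -1530)
E(J) = I*√1723 (E(J) = √(-1530 - 193) = √(-1723) = I*√1723)
-359011 + E(K) = -359011 + I*√1723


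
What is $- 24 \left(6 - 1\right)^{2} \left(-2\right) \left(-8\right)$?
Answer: $-9600$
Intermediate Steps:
$- 24 \left(6 - 1\right)^{2} \left(-2\right) \left(-8\right) = - 24 \cdot 5^{2} \left(-2\right) \left(-8\right) = - 24 \cdot 25 \left(-2\right) \left(-8\right) = - 24 \left(\left(-50\right) \left(-8\right)\right) = \left(-24\right) 400 = -9600$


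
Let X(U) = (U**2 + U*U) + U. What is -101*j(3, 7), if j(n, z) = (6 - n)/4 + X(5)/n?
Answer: -23129/12 ≈ -1927.4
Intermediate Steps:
X(U) = U + 2*U**2 (X(U) = (U**2 + U**2) + U = 2*U**2 + U = U + 2*U**2)
j(n, z) = 3/2 + 55/n - n/4 (j(n, z) = (6 - n)/4 + (5*(1 + 2*5))/n = (6 - n)*(1/4) + (5*(1 + 10))/n = (3/2 - n/4) + (5*11)/n = (3/2 - n/4) + 55/n = 3/2 + 55/n - n/4)
-101*j(3, 7) = -101*(220 - 1*3*(-6 + 3))/(4*3) = -101*(220 - 1*3*(-3))/(4*3) = -101*(220 + 9)/(4*3) = -101*229/(4*3) = -101*229/12 = -23129/12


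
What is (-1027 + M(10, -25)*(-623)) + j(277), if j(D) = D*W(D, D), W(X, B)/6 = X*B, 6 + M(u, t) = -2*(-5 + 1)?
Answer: 127521325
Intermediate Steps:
M(u, t) = 2 (M(u, t) = -6 - 2*(-5 + 1) = -6 - 2*(-4) = -6 + 8 = 2)
W(X, B) = 6*B*X (W(X, B) = 6*(X*B) = 6*(B*X) = 6*B*X)
j(D) = 6*D³ (j(D) = D*(6*D*D) = D*(6*D²) = 6*D³)
(-1027 + M(10, -25)*(-623)) + j(277) = (-1027 + 2*(-623)) + 6*277³ = (-1027 - 1246) + 6*21253933 = -2273 + 127523598 = 127521325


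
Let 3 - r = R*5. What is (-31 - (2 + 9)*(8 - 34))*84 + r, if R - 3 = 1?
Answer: 21403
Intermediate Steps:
R = 4 (R = 3 + 1 = 4)
r = -17 (r = 3 - 4*5 = 3 - 1*20 = 3 - 20 = -17)
(-31 - (2 + 9)*(8 - 34))*84 + r = (-31 - (2 + 9)*(8 - 34))*84 - 17 = (-31 - 11*(-26))*84 - 17 = (-31 - 1*(-286))*84 - 17 = (-31 + 286)*84 - 17 = 255*84 - 17 = 21420 - 17 = 21403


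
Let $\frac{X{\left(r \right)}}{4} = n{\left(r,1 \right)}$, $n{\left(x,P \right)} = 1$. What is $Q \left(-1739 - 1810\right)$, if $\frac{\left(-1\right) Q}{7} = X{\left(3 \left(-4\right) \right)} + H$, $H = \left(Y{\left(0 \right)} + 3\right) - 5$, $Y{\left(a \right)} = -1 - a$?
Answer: $24843$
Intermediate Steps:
$X{\left(r \right)} = 4$ ($X{\left(r \right)} = 4 \cdot 1 = 4$)
$H = -3$ ($H = \left(\left(-1 - 0\right) + 3\right) - 5 = \left(\left(-1 + 0\right) + 3\right) - 5 = \left(-1 + 3\right) - 5 = 2 - 5 = -3$)
$Q = -7$ ($Q = - 7 \left(4 - 3\right) = \left(-7\right) 1 = -7$)
$Q \left(-1739 - 1810\right) = - 7 \left(-1739 - 1810\right) = \left(-7\right) \left(-3549\right) = 24843$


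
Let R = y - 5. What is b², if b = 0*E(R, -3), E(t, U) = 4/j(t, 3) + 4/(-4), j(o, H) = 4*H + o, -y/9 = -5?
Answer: 0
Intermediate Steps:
y = 45 (y = -9*(-5) = 45)
R = 40 (R = 45 - 5 = 40)
j(o, H) = o + 4*H
E(t, U) = -1 + 4/(12 + t) (E(t, U) = 4/(t + 4*3) + 4/(-4) = 4/(t + 12) + 4*(-¼) = 4/(12 + t) - 1 = -1 + 4/(12 + t))
b = 0 (b = 0*((-8 - 1*40)/(12 + 40)) = 0*((-8 - 40)/52) = 0*((1/52)*(-48)) = 0*(-12/13) = 0)
b² = 0² = 0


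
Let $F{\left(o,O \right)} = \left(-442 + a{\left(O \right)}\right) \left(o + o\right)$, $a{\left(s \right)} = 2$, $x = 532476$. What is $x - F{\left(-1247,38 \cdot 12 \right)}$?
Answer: $-564884$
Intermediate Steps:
$F{\left(o,O \right)} = - 880 o$ ($F{\left(o,O \right)} = \left(-442 + 2\right) \left(o + o\right) = - 440 \cdot 2 o = - 880 o$)
$x - F{\left(-1247,38 \cdot 12 \right)} = 532476 - \left(-880\right) \left(-1247\right) = 532476 - 1097360 = -564884$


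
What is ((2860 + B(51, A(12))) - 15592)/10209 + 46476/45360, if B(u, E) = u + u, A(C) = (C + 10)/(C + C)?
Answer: -911327/4287780 ≈ -0.21254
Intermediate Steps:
A(C) = (10 + C)/(2*C) (A(C) = (10 + C)/((2*C)) = (10 + C)*(1/(2*C)) = (10 + C)/(2*C))
B(u, E) = 2*u
((2860 + B(51, A(12))) - 15592)/10209 + 46476/45360 = ((2860 + 2*51) - 15592)/10209 + 46476/45360 = ((2860 + 102) - 15592)*(1/10209) + 46476*(1/45360) = (2962 - 15592)*(1/10209) + 1291/1260 = -12630*1/10209 + 1291/1260 = -4210/3403 + 1291/1260 = -911327/4287780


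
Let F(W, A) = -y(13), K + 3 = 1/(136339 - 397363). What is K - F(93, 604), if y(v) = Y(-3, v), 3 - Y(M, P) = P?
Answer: -3393313/261024 ≈ -13.000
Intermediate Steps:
K = -783073/261024 (K = -3 + 1/(136339 - 397363) = -3 + 1/(-261024) = -3 - 1/261024 = -783073/261024 ≈ -3.0000)
Y(M, P) = 3 - P
y(v) = 3 - v
F(W, A) = 10 (F(W, A) = -(3 - 1*13) = -(3 - 13) = -1*(-10) = 10)
K - F(93, 604) = -783073/261024 - 1*10 = -783073/261024 - 10 = -3393313/261024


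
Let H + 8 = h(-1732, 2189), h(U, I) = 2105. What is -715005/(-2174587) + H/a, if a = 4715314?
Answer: 3376033195509/10253860525318 ≈ 0.32925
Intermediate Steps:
H = 2097 (H = -8 + 2105 = 2097)
-715005/(-2174587) + H/a = -715005/(-2174587) + 2097/4715314 = -715005*(-1/2174587) + 2097*(1/4715314) = 715005/2174587 + 2097/4715314 = 3376033195509/10253860525318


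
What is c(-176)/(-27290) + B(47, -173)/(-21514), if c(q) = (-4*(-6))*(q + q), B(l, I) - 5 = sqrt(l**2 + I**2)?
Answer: 90806911/293558530 - sqrt(32138)/21514 ≈ 0.30100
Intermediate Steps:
B(l, I) = 5 + sqrt(I**2 + l**2) (B(l, I) = 5 + sqrt(l**2 + I**2) = 5 + sqrt(I**2 + l**2))
c(q) = 48*q (c(q) = 24*(2*q) = 48*q)
c(-176)/(-27290) + B(47, -173)/(-21514) = (48*(-176))/(-27290) + (5 + sqrt((-173)**2 + 47**2))/(-21514) = -8448*(-1/27290) + (5 + sqrt(29929 + 2209))*(-1/21514) = 4224/13645 + (5 + sqrt(32138))*(-1/21514) = 4224/13645 + (-5/21514 - sqrt(32138)/21514) = 90806911/293558530 - sqrt(32138)/21514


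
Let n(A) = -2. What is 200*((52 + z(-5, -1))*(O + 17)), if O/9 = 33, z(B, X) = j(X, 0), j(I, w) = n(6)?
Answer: 3140000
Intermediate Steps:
j(I, w) = -2
z(B, X) = -2
O = 297 (O = 9*33 = 297)
200*((52 + z(-5, -1))*(O + 17)) = 200*((52 - 2)*(297 + 17)) = 200*(50*314) = 200*15700 = 3140000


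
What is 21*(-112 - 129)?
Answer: -5061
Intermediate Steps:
21*(-112 - 129) = 21*(-241) = -5061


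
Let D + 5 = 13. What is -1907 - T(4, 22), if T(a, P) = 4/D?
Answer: -3815/2 ≈ -1907.5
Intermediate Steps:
D = 8 (D = -5 + 13 = 8)
T(a, P) = ½ (T(a, P) = 4/8 = 4*(⅛) = ½)
-1907 - T(4, 22) = -1907 - 1*½ = -1907 - ½ = -3815/2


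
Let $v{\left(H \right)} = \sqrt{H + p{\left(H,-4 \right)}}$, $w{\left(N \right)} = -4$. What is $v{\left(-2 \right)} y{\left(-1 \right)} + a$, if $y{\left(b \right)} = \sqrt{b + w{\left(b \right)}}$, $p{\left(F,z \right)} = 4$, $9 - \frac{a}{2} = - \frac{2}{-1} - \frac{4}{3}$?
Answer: $\frac{50}{3} + i \sqrt{10} \approx 16.667 + 3.1623 i$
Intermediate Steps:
$a = \frac{50}{3}$ ($a = 18 - 2 \left(- \frac{2}{-1} - \frac{4}{3}\right) = 18 - 2 \left(\left(-2\right) \left(-1\right) - \frac{4}{3}\right) = 18 - 2 \left(2 - \frac{4}{3}\right) = 18 - \frac{4}{3} = \frac{50}{3} \approx 16.667$)
$v{\left(H \right)} = \sqrt{4 + H}$ ($v{\left(H \right)} = \sqrt{H + 4} = \sqrt{4 + H}$)
$y{\left(b \right)} = \sqrt{-4 + b}$ ($y{\left(b \right)} = \sqrt{b - 4} = \sqrt{-4 + b}$)
$v{\left(-2 \right)} y{\left(-1 \right)} + a = \sqrt{4 - 2} \sqrt{-4 - 1} + \frac{50}{3} = \sqrt{2} \sqrt{-5} + \frac{50}{3} = \sqrt{2} i \sqrt{5} + \frac{50}{3} = i \sqrt{10} + \frac{50}{3} = \frac{50}{3} + i \sqrt{10}$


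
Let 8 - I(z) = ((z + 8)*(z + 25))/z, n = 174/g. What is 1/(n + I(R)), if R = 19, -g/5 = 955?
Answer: -90725/4950206 ≈ -0.018328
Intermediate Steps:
g = -4775 (g = -5*955 = -4775)
n = -174/4775 (n = 174/(-4775) = 174*(-1/4775) = -174/4775 ≈ -0.036440)
I(z) = 8 - (8 + z)*(25 + z)/z (I(z) = 8 - (z + 8)*(z + 25)/z = 8 - (8 + z)*(25 + z)/z)
1/(n + I(R)) = 1/(-174/4775 + (-25 - 1*19 - 200/19)) = 1/(-174/4775 + (-25 - 19 - 200*1/19)) = 1/(-174/4775 + (-25 - 19 - 200/19)) = 1/(-174/4775 - 1036/19) = 1/(-4950206/90725) = -90725/4950206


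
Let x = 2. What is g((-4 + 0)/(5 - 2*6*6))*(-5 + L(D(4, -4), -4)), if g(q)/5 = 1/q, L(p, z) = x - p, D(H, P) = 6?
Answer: -3015/4 ≈ -753.75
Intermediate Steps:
L(p, z) = 2 - p
g(q) = 5/q
g((-4 + 0)/(5 - 2*6*6))*(-5 + L(D(4, -4), -4)) = (5/(((-4 + 0)/(5 - 2*6*6))))*(-5 + (2 - 1*6)) = (5/((-4/(5 - 12*6))))*(-5 + (2 - 6)) = (5/((-4/(5 - 72))))*(-5 - 4) = (5/((-4/(-67))))*(-9) = (5/((-4*(-1/67))))*(-9) = (5/(4/67))*(-9) = (5*(67/4))*(-9) = (335/4)*(-9) = -3015/4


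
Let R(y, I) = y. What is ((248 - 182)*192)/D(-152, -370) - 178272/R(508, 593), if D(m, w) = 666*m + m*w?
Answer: -31356450/89281 ≈ -351.21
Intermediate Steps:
((248 - 182)*192)/D(-152, -370) - 178272/R(508, 593) = ((248 - 182)*192)/((-152*(666 - 370))) - 178272/508 = (66*192)/((-152*296)) - 178272*1/508 = 12672/(-44992) - 44568/127 = 12672*(-1/44992) - 44568/127 = -198/703 - 44568/127 = -31356450/89281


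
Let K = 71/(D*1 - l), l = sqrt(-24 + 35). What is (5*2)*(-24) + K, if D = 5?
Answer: -3005/14 + 71*sqrt(11)/14 ≈ -197.82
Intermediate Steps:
l = sqrt(11) ≈ 3.3166
K = 71/(5 - sqrt(11)) (K = 71/(5*1 - sqrt(11)) = 71/(5 - sqrt(11)) ≈ 42.177)
(5*2)*(-24) + K = (5*2)*(-24) + (355/14 + 71*sqrt(11)/14) = 10*(-24) + (355/14 + 71*sqrt(11)/14) = -240 + (355/14 + 71*sqrt(11)/14) = -3005/14 + 71*sqrt(11)/14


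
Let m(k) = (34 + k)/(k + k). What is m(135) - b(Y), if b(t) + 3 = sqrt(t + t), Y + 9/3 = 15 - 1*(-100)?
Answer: 979/270 - 4*sqrt(14) ≈ -11.341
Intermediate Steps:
m(k) = (34 + k)/(2*k) (m(k) = (34 + k)/((2*k)) = (34 + k)*(1/(2*k)) = (34 + k)/(2*k))
Y = 112 (Y = -3 + (15 - 1*(-100)) = -3 + (15 + 100) = -3 + 115 = 112)
b(t) = -3 + sqrt(2)*sqrt(t) (b(t) = -3 + sqrt(t + t) = -3 + sqrt(2*t) = -3 + sqrt(2)*sqrt(t))
m(135) - b(Y) = (1/2)*(34 + 135)/135 - (-3 + sqrt(2)*sqrt(112)) = (1/2)*(1/135)*169 - (-3 + sqrt(2)*(4*sqrt(7))) = 169/270 - (-3 + 4*sqrt(14)) = 169/270 + (3 - 4*sqrt(14)) = 979/270 - 4*sqrt(14)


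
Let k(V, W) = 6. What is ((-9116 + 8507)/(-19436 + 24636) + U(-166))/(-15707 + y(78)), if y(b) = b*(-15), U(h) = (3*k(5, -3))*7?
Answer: -93513/12537200 ≈ -0.0074588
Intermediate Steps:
U(h) = 126 (U(h) = (3*6)*7 = 18*7 = 126)
y(b) = -15*b
((-9116 + 8507)/(-19436 + 24636) + U(-166))/(-15707 + y(78)) = ((-9116 + 8507)/(-19436 + 24636) + 126)/(-15707 - 15*78) = (-609/5200 + 126)/(-15707 - 1170) = (-609*1/5200 + 126)/(-16877) = (-609/5200 + 126)*(-1/16877) = (654591/5200)*(-1/16877) = -93513/12537200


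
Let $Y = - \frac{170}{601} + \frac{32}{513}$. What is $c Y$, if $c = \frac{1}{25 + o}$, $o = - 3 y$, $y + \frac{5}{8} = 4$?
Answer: $- \frac{543824}{36689247} \approx -0.014822$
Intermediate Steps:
$y = \frac{27}{8}$ ($y = - \frac{5}{8} + 4 = \frac{27}{8} \approx 3.375$)
$o = - \frac{81}{8}$ ($o = \left(-3\right) \frac{27}{8} = - \frac{81}{8} \approx -10.125$)
$c = \frac{8}{119}$ ($c = \frac{1}{25 - \frac{81}{8}} = \frac{1}{\frac{119}{8}} = \frac{8}{119} \approx 0.067227$)
$Y = - \frac{67978}{308313}$ ($Y = \left(-170\right) \frac{1}{601} + 32 \cdot \frac{1}{513} = - \frac{170}{601} + \frac{32}{513} = - \frac{67978}{308313} \approx -0.22048$)
$c Y = \frac{8}{119} \left(- \frac{67978}{308313}\right) = - \frac{543824}{36689247}$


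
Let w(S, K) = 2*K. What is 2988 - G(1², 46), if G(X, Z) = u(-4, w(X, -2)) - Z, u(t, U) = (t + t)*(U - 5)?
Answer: 2962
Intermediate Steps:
u(t, U) = 2*t*(-5 + U) (u(t, U) = (2*t)*(-5 + U) = 2*t*(-5 + U))
G(X, Z) = 72 - Z (G(X, Z) = 2*(-4)*(-5 + 2*(-2)) - Z = 2*(-4)*(-5 - 4) - Z = 2*(-4)*(-9) - Z = 72 - Z)
2988 - G(1², 46) = 2988 - (72 - 1*46) = 2988 - (72 - 46) = 2988 - 1*26 = 2988 - 26 = 2962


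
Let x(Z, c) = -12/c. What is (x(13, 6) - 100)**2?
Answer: 10404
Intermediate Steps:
(x(13, 6) - 100)**2 = (-12/6 - 100)**2 = (-12*1/6 - 100)**2 = (-2 - 100)**2 = (-102)**2 = 10404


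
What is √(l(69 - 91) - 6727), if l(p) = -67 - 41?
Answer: I*√6835 ≈ 82.674*I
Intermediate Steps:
l(p) = -108
√(l(69 - 91) - 6727) = √(-108 - 6727) = √(-6835) = I*√6835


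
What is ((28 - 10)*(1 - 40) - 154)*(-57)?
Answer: 48792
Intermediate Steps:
((28 - 10)*(1 - 40) - 154)*(-57) = (18*(-39) - 154)*(-57) = (-702 - 154)*(-57) = -856*(-57) = 48792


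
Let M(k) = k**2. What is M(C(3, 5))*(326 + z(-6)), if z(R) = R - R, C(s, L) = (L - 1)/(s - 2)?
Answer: 5216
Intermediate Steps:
C(s, L) = (-1 + L)/(-2 + s)
z(R) = 0
M(C(3, 5))*(326 + z(-6)) = ((-1 + 5)/(-2 + 3))**2*(326 + 0) = (4/1)**2*326 = (1*4)**2*326 = 4**2*326 = 16*326 = 5216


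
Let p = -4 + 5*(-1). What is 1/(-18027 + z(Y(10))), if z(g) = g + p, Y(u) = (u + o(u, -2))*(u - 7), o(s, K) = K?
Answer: -1/18012 ≈ -5.5519e-5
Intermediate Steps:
p = -9 (p = -4 - 5 = -9)
Y(u) = (-7 + u)*(-2 + u) (Y(u) = (u - 2)*(u - 7) = (-2 + u)*(-7 + u) = (-7 + u)*(-2 + u))
z(g) = -9 + g (z(g) = g - 9 = -9 + g)
1/(-18027 + z(Y(10))) = 1/(-18027 + (-9 + (14 + 10² - 9*10))) = 1/(-18027 + (-9 + (14 + 100 - 90))) = 1/(-18027 + (-9 + 24)) = 1/(-18027 + 15) = 1/(-18012) = -1/18012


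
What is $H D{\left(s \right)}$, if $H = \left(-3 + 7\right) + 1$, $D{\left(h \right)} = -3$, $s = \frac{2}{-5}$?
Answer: $-15$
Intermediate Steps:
$s = - \frac{2}{5}$ ($s = 2 \left(- \frac{1}{5}\right) = - \frac{2}{5} \approx -0.4$)
$H = 5$ ($H = 4 + 1 = 5$)
$H D{\left(s \right)} = 5 \left(-3\right) = -15$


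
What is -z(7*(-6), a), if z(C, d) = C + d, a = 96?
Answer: -54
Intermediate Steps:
-z(7*(-6), a) = -(7*(-6) + 96) = -(-42 + 96) = -1*54 = -54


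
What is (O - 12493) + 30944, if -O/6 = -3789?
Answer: 41185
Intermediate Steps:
O = 22734 (O = -6*(-3789) = 22734)
(O - 12493) + 30944 = (22734 - 12493) + 30944 = 10241 + 30944 = 41185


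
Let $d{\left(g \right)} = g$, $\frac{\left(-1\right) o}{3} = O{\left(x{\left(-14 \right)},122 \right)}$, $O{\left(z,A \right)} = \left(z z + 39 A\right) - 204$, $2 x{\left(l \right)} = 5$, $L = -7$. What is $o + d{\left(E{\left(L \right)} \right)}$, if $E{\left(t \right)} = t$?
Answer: $- \frac{54751}{4} \approx -13688.0$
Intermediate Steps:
$x{\left(l \right)} = \frac{5}{2}$ ($x{\left(l \right)} = \frac{1}{2} \cdot 5 = \frac{5}{2}$)
$O{\left(z,A \right)} = -204 + z^{2} + 39 A$ ($O{\left(z,A \right)} = \left(z^{2} + 39 A\right) - 204 = -204 + z^{2} + 39 A$)
$o = - \frac{54723}{4}$ ($o = - 3 \left(-204 + \left(\frac{5}{2}\right)^{2} + 39 \cdot 122\right) = - 3 \left(-204 + \frac{25}{4} + 4758\right) = \left(-3\right) \frac{18241}{4} = - \frac{54723}{4} \approx -13681.0$)
$o + d{\left(E{\left(L \right)} \right)} = - \frac{54723}{4} - 7 = - \frac{54751}{4}$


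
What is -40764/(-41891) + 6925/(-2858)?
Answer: -173591663/119724478 ≈ -1.4499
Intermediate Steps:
-40764/(-41891) + 6925/(-2858) = -40764*(-1/41891) + 6925*(-1/2858) = 40764/41891 - 6925/2858 = -173591663/119724478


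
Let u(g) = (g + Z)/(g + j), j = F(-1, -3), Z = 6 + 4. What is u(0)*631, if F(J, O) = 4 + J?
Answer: 6310/3 ≈ 2103.3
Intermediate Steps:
Z = 10
j = 3 (j = 4 - 1 = 3)
u(g) = (10 + g)/(3 + g) (u(g) = (g + 10)/(g + 3) = (10 + g)/(3 + g))
u(0)*631 = ((10 + 0)/(3 + 0))*631 = (10/3)*631 = 6310/3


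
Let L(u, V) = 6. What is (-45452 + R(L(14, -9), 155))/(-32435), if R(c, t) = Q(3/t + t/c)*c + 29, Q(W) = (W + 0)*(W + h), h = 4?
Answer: 5880219641/4675505250 ≈ 1.2577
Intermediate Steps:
Q(W) = W*(4 + W) (Q(W) = (W + 0)*(W + 4) = W*(4 + W))
R(c, t) = 29 + c*(3/t + t/c)*(4 + 3/t + t/c) (R(c, t) = ((3/t + t/c)*(4 + (3/t + t/c)))*c + 29 = ((3/t + t/c)*(4 + 3/t + t/c))*c + 29 = c*(3/t + t/c)*(4 + 3/t + t/c) + 29 = 29 + c*(3/t + t/c)*(4 + 3/t + t/c))
(-45452 + R(L(14, -9), 155))/(-32435) = (-45452 + (35 + 4*155 + 155**2/6 + 9*6/155**2 + 12*6/155))/(-32435) = (-45452 + (35 + 620 + (1/6)*24025 + 9*6*(1/24025) + 12*6*(1/155)))*(-1/32435) = (-45452 + (35 + 620 + 24025/6 + 54/24025 + 72/155))*(-1/32435) = (-45452 + 671686159/144150)*(-1/32435) = -5880219641/144150*(-1/32435) = 5880219641/4675505250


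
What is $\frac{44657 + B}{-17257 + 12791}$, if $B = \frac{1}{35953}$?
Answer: $- \frac{802776561}{80283049} \approx -9.9993$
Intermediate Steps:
$B = \frac{1}{35953} \approx 2.7814 \cdot 10^{-5}$
$\frac{44657 + B}{-17257 + 12791} = \frac{44657 + \frac{1}{35953}}{-17257 + 12791} = \frac{1605553122}{35953 \left(-4466\right)} = \frac{1605553122}{35953} \left(- \frac{1}{4466}\right) = - \frac{802776561}{80283049}$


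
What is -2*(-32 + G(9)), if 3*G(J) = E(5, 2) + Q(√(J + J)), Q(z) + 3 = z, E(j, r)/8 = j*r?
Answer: 38/3 - 2*√2 ≈ 9.8382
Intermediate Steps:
E(j, r) = 8*j*r (E(j, r) = 8*(j*r) = 8*j*r)
Q(z) = -3 + z
G(J) = 77/3 + √2*√J/3 (G(J) = (8*5*2 + (-3 + √(J + J)))/3 = (80 + (-3 + √(2*J)))/3 = (80 + (-3 + √2*√J))/3 = (77 + √2*√J)/3 = 77/3 + √2*√J/3)
-2*(-32 + G(9)) = -2*(-32 + (77/3 + √2*√9/3)) = -2*(-32 + (77/3 + (⅓)*√2*3)) = -2*(-32 + (77/3 + √2)) = -2*(-19/3 + √2) = 38/3 - 2*√2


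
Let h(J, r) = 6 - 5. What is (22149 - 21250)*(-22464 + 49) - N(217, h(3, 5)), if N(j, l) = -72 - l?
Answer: -20151012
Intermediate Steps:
h(J, r) = 1
(22149 - 21250)*(-22464 + 49) - N(217, h(3, 5)) = (22149 - 21250)*(-22464 + 49) - (-72 - 1*1) = 899*(-22415) - (-72 - 1) = -20151085 - 1*(-73) = -20151085 + 73 = -20151012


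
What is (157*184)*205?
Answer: 5922040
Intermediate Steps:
(157*184)*205 = 28888*205 = 5922040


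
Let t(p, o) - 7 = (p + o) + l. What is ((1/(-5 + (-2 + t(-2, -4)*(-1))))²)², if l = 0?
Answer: 1/4096 ≈ 0.00024414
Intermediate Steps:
t(p, o) = 7 + o + p (t(p, o) = 7 + ((p + o) + 0) = 7 + ((o + p) + 0) = 7 + (o + p) = 7 + o + p)
((1/(-5 + (-2 + t(-2, -4)*(-1))))²)² = ((1/(-5 + (-2 + (7 - 4 - 2)*(-1))))²)² = ((1/(-5 + (-2 + 1*(-1))))²)² = ((1/(-5 + (-2 - 1)))²)² = ((1/(-5 - 3))²)² = ((1/(-8))²)² = ((-⅛)²)² = (1/64)² = 1/4096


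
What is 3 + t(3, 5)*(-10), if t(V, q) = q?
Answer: -47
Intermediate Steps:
3 + t(3, 5)*(-10) = 3 + 5*(-10) = 3 - 50 = -47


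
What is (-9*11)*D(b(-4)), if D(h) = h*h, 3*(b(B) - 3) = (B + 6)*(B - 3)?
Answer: -275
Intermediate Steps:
b(B) = 3 + (-3 + B)*(6 + B)/3 (b(B) = 3 + ((B + 6)*(B - 3))/3 = 3 + ((6 + B)*(-3 + B))/3 = 3 + ((-3 + B)*(6 + B))/3 = 3 + (-3 + B)*(6 + B)/3)
D(h) = h²
(-9*11)*D(b(-4)) = (-9*11)*(-3 - 4 + (⅓)*(-4)²)² = -99*(-3 - 4 + (⅓)*16)² = -99*(-3 - 4 + 16/3)² = -99*(-5/3)² = -99*25/9 = -275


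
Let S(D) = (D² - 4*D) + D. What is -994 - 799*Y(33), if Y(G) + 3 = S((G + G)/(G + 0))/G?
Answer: 47897/33 ≈ 1451.4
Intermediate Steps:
S(D) = D² - 3*D
Y(G) = -3 - 2/G (Y(G) = -3 + (((G + G)/(G + 0))*(-3 + (G + G)/(G + 0)))/G = -3 + (((2*G)/G)*(-3 + (2*G)/G))/G = -3 + (2*(-3 + 2))/G = -3 + (2*(-1))/G = -3 - 2/G)
-994 - 799*Y(33) = -994 - 799*(-3 - 2/33) = -994 - 799*(-101/33) = -994 + 80699/33 = 47897/33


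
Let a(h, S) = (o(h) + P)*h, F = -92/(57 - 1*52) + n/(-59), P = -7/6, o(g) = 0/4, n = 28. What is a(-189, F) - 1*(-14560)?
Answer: 29561/2 ≈ 14781.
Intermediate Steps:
o(g) = 0 (o(g) = 0*(¼) = 0)
P = -7/6 (P = -7*⅙ = -7/6 ≈ -1.1667)
F = -5568/295 (F = -92/(57 - 1*52) + 28/(-59) = -92/(57 - 52) + 28*(-1/59) = -92/5 - 28/59 = -5568/295 ≈ -18.875)
a(h, S) = -7*h/6 (a(h, S) = (0 - 7/6)*h = -7*h/6)
a(-189, F) - 1*(-14560) = -7/6*(-189) - 1*(-14560) = 441/2 + 14560 = 29561/2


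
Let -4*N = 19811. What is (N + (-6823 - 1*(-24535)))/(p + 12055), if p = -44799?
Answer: -51037/130976 ≈ -0.38967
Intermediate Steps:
N = -19811/4 (N = -1/4*19811 = -19811/4 ≈ -4952.8)
(N + (-6823 - 1*(-24535)))/(p + 12055) = (-19811/4 + (-6823 - 1*(-24535)))/(-44799 + 12055) = (-19811/4 + (-6823 + 24535))/(-32744) = (-19811/4 + 17712)*(-1/32744) = (51037/4)*(-1/32744) = -51037/130976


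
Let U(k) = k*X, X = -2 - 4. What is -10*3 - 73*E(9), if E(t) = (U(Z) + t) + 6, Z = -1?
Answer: -1563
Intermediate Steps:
X = -6
U(k) = -6*k (U(k) = k*(-6) = -6*k)
E(t) = 12 + t (E(t) = (-6*(-1) + t) + 6 = (6 + t) + 6 = 12 + t)
-10*3 - 73*E(9) = -10*3 - 73*(12 + 9) = -30 - 73*21 = -30 - 1533 = -1563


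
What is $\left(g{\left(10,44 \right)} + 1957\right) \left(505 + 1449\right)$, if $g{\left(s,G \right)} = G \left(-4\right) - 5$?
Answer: $3470304$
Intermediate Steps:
$g{\left(s,G \right)} = -5 - 4 G$ ($g{\left(s,G \right)} = - 4 G - 5 = -5 - 4 G$)
$\left(g{\left(10,44 \right)} + 1957\right) \left(505 + 1449\right) = \left(\left(-5 - 176\right) + 1957\right) \left(505 + 1449\right) = \left(\left(-5 - 176\right) + 1957\right) 1954 = \left(-181 + 1957\right) 1954 = 1776 \cdot 1954 = 3470304$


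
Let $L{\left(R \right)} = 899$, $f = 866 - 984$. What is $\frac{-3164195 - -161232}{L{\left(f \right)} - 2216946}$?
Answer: $\frac{3002963}{2216047} \approx 1.3551$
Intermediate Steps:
$f = -118$
$\frac{-3164195 - -161232}{L{\left(f \right)} - 2216946} = \frac{-3164195 - -161232}{899 - 2216946} = \frac{-3164195 + 161232}{-2216047} = \left(-3002963\right) \left(- \frac{1}{2216047}\right) = \frac{3002963}{2216047}$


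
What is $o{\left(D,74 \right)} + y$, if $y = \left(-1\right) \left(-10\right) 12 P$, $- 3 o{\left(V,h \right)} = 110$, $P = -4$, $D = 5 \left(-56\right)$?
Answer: $- \frac{1550}{3} \approx -516.67$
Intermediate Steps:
$D = -280$
$o{\left(V,h \right)} = - \frac{110}{3}$ ($o{\left(V,h \right)} = \left(- \frac{1}{3}\right) 110 = - \frac{110}{3}$)
$y = -480$ ($y = \left(-1\right) \left(-10\right) 12 \left(-4\right) = 10 \cdot 12 \left(-4\right) = 120 \left(-4\right) = -480$)
$o{\left(D,74 \right)} + y = - \frac{110}{3} - 480 = - \frac{1550}{3}$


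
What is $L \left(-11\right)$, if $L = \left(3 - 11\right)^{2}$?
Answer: $-704$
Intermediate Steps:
$L = 64$ ($L = \left(-8\right)^{2} = 64$)
$L \left(-11\right) = 64 \left(-11\right) = -704$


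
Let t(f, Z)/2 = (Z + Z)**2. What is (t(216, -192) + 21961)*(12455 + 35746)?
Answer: 15273595473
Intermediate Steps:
t(f, Z) = 8*Z**2 (t(f, Z) = 2*(Z + Z)**2 = 2*(2*Z)**2 = 2*(4*Z**2) = 8*Z**2)
(t(216, -192) + 21961)*(12455 + 35746) = (8*(-192)**2 + 21961)*(12455 + 35746) = (8*36864 + 21961)*48201 = (294912 + 21961)*48201 = 316873*48201 = 15273595473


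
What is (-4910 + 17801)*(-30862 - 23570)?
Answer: -701682912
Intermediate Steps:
(-4910 + 17801)*(-30862 - 23570) = 12891*(-54432) = -701682912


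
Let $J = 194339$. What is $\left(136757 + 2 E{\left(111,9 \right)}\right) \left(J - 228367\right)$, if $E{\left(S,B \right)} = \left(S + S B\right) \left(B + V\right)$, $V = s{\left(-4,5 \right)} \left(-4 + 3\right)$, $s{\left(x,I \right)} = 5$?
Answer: $-4955735836$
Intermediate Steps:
$V = -5$ ($V = 5 \left(-4 + 3\right) = 5 \left(-1\right) = -5$)
$E{\left(S,B \right)} = \left(-5 + B\right) \left(S + B S\right)$ ($E{\left(S,B \right)} = \left(S + S B\right) \left(B - 5\right) = \left(S + B S\right) \left(-5 + B\right) = \left(-5 + B\right) \left(S + B S\right)$)
$\left(136757 + 2 E{\left(111,9 \right)}\right) \left(J - 228367\right) = \left(136757 + 2 \cdot 111 \left(-5 + 9^{2} - 36\right)\right) \left(194339 - 228367\right) = \left(136757 + 2 \cdot 111 \left(-5 + 81 - 36\right)\right) \left(-34028\right) = \left(136757 + 2 \cdot 111 \cdot 40\right) \left(-34028\right) = \left(136757 + 2 \cdot 4440\right) \left(-34028\right) = \left(136757 + 8880\right) \left(-34028\right) = 145637 \left(-34028\right) = -4955735836$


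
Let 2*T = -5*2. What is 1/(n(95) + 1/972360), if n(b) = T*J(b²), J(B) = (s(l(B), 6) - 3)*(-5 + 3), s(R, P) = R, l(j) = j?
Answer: 972360/87726319201 ≈ 1.1084e-5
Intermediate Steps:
J(B) = 6 - 2*B (J(B) = (B - 3)*(-5 + 3) = (-3 + B)*(-2) = 6 - 2*B)
T = -5 (T = (-5*2)/2 = (½)*(-10) = -5)
n(b) = -30 + 10*b² (n(b) = -5*(6 - 2*b²) = -30 + 10*b²)
1/(n(95) + 1/972360) = 1/((-30 + 10*95²) + 1/972360) = 1/((-30 + 10*9025) + 1/972360) = 1/((-30 + 90250) + 1/972360) = 1/(90220 + 1/972360) = 1/(87726319201/972360) = 972360/87726319201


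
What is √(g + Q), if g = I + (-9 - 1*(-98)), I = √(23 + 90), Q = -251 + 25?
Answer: √(-137 + √113) ≈ 11.241*I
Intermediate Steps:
Q = -226
I = √113 ≈ 10.630
g = 89 + √113 (g = √113 + (-9 - 1*(-98)) = √113 + (-9 + 98) = √113 + 89 = 89 + √113 ≈ 99.630)
√(g + Q) = √((89 + √113) - 226) = √(-137 + √113)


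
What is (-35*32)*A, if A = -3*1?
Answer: 3360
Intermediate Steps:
A = -3
(-35*32)*A = -35*32*(-3) = -1120*(-3) = 3360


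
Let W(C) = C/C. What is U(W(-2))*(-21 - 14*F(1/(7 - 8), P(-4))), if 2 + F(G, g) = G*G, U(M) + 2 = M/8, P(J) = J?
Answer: 105/8 ≈ 13.125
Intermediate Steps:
W(C) = 1
U(M) = -2 + M/8
F(G, g) = -2 + G² (F(G, g) = -2 + G*G = -2 + G²)
U(W(-2))*(-21 - 14*F(1/(7 - 8), P(-4))) = (-2 + (⅛)*1)*(-21 - 14*(-2 + (1/(7 - 8))²)) = (-2 + ⅛)*(-21 - 14*(-2 + (1/(-1))²)) = -15*(-21 - 14*(-2 + (-1)²))/8 = -15*(-21 - 14*(-2 + 1))/8 = -15*(-21 - 14*(-1))/8 = -15*(-21 + 14)/8 = -15/8*(-7) = 105/8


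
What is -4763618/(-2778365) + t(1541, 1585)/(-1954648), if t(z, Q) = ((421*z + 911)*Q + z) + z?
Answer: -1425831745689133/2715362795260 ≈ -525.10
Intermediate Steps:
t(z, Q) = 2*z + Q*(911 + 421*z) (t(z, Q) = ((911 + 421*z)*Q + z) + z = (Q*(911 + 421*z) + z) + z = (z + Q*(911 + 421*z)) + z = 2*z + Q*(911 + 421*z))
-4763618/(-2778365) + t(1541, 1585)/(-1954648) = -4763618/(-2778365) + (2*1541 + 911*1585 + 421*1585*1541)/(-1954648) = -4763618*(-1/2778365) + (3082 + 1443935 + 1028286185)*(-1/1954648) = 4763618/2778365 + 1029733202*(-1/1954648) = 4763618/2778365 - 514866601/977324 = -1425831745689133/2715362795260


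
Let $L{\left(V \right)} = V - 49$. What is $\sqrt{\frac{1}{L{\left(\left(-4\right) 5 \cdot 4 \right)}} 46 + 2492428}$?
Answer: $\frac{\sqrt{41476488414}}{129} \approx 1578.7$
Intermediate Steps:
$L{\left(V \right)} = -49 + V$
$\sqrt{\frac{1}{L{\left(\left(-4\right) 5 \cdot 4 \right)}} 46 + 2492428} = \sqrt{\frac{1}{-49 + \left(-4\right) 5 \cdot 4} \cdot 46 + 2492428} = \sqrt{\frac{1}{-49 - 80} \cdot 46 + 2492428} = \sqrt{\frac{1}{-129} \cdot 46 + 2492428} = \sqrt{\left(- \frac{1}{129}\right) 46 + 2492428} = \sqrt{- \frac{46}{129} + 2492428} = \sqrt{\frac{321523166}{129}} = \frac{\sqrt{41476488414}}{129}$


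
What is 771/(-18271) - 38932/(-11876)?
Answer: 175542544/54246599 ≈ 3.2360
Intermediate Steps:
771/(-18271) - 38932/(-11876) = 771*(-1/18271) - 38932*(-1/11876) = -771/18271 + 9733/2969 = 175542544/54246599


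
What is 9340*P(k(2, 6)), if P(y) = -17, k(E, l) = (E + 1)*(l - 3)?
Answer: -158780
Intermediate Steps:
k(E, l) = (1 + E)*(-3 + l)
9340*P(k(2, 6)) = 9340*(-17) = -158780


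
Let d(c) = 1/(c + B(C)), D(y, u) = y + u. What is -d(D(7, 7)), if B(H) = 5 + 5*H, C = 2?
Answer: -1/29 ≈ -0.034483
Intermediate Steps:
D(y, u) = u + y
d(c) = 1/(15 + c) (d(c) = 1/(c + (5 + 5*2)) = 1/(c + (5 + 10)) = 1/(c + 15) = 1/(15 + c))
-d(D(7, 7)) = -1/(15 + (7 + 7)) = -1/(15 + 14) = -1/29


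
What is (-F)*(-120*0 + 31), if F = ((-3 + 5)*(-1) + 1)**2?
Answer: -31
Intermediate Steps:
F = 1 (F = (2*(-1) + 1)**2 = (-2 + 1)**2 = (-1)**2 = 1)
(-F)*(-120*0 + 31) = (-1*1)*(-120*0 + 31) = -(-20*0 + 31) = -(0 + 31) = -1*31 = -31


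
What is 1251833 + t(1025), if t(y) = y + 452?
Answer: 1253310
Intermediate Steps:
t(y) = 452 + y
1251833 + t(1025) = 1251833 + (452 + 1025) = 1251833 + 1477 = 1253310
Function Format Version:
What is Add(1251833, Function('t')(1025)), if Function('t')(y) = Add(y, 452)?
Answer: 1253310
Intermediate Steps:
Function('t')(y) = Add(452, y)
Add(1251833, Function('t')(1025)) = Add(1251833, Add(452, 1025)) = Add(1251833, 1477) = 1253310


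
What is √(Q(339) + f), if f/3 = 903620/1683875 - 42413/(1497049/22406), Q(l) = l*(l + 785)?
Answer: √3854815423739516378445889062/100833735395 ≈ 615.74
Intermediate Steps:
Q(l) = l*(785 + l)
f = -959305926074922/504168676975 (f = 3*(903620/1683875 - 42413/(1497049/22406)) = 3*(903620*(1/1683875) - 42413/(1497049*(1/22406))) = 3*(180724/336775 - 42413/1497049/22406) = 3*(180724/336775 - 42413*22406/1497049) = 3*(180724/336775 - 950305678/1497049) = 3*(-319768642024974/504168676975) = -959305926074922/504168676975 ≈ -1902.7)
√(Q(339) + f) = √(339*(785 + 339) - 959305926074922/504168676975) = √(339*1124 - 959305926074922/504168676975) = √(381036 - 959305926074922/504168676975) = √(191147110073771178/504168676975) = √3854815423739516378445889062/100833735395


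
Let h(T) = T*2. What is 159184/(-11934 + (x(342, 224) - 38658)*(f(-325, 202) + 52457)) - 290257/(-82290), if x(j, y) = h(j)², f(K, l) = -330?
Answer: 541156054027487/153421422593790 ≈ 3.5273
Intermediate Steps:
h(T) = 2*T
x(j, y) = 4*j² (x(j, y) = (2*j)² = 4*j²)
159184/(-11934 + (x(342, 224) - 38658)*(f(-325, 202) + 52457)) - 290257/(-82290) = 159184/(-11934 + (4*342² - 38658)*(-330 + 52457)) - 290257/(-82290) = 159184/(-11934 + (4*116964 - 38658)*52127) - 290257*(-1/82290) = 159184/(-11934 + (467856 - 38658)*52127) + 290257/82290 = 159184/(-11934 + 429198*52127) + 290257/82290 = 159184/(-11934 + 22372804146) + 290257/82290 = 159184/22372792212 + 290257/82290 = 159184*(1/22372792212) + 290257/82290 = 39796/5593198053 + 290257/82290 = 541156054027487/153421422593790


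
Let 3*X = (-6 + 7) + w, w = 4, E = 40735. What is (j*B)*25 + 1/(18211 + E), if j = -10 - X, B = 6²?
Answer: -618932999/58946 ≈ -10500.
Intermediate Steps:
X = 5/3 (X = ((-6 + 7) + 4)/3 = (1 + 4)/3 = (⅓)*5 = 5/3 ≈ 1.6667)
B = 36
j = -35/3 (j = -10 - 1*5/3 = -10 - 5/3 = -35/3 ≈ -11.667)
(j*B)*25 + 1/(18211 + E) = -35/3*36*25 + 1/(18211 + 40735) = -420*25 + 1/58946 = -10500 + 1/58946 = -618932999/58946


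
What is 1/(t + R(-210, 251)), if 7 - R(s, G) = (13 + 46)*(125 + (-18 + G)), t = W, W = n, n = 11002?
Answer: -1/10113 ≈ -9.8883e-5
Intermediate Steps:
W = 11002
t = 11002
R(s, G) = -6306 - 59*G (R(s, G) = 7 - (13 + 46)*(125 + (-18 + G)) = 7 - 59*(107 + G) = 7 - (6313 + 59*G) = 7 + (-6313 - 59*G) = -6306 - 59*G)
1/(t + R(-210, 251)) = 1/(11002 + (-6306 - 59*251)) = 1/(11002 + (-6306 - 14809)) = 1/(11002 - 21115) = 1/(-10113) = -1/10113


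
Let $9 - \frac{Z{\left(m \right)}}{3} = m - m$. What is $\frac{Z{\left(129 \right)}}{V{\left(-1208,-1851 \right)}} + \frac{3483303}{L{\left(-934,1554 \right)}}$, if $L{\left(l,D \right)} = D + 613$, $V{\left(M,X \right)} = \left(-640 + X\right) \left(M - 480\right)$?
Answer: $\frac{14646620379333}{9111818936} \approx 1607.4$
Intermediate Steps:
$V{\left(M,X \right)} = \left(-640 + X\right) \left(-480 + M\right)$
$Z{\left(m \right)} = 27$ ($Z{\left(m \right)} = 27 - 3 \left(m - m\right) = 27 - 0 = 27 + 0 = 27$)
$L{\left(l,D \right)} = 613 + D$
$\frac{Z{\left(129 \right)}}{V{\left(-1208,-1851 \right)}} + \frac{3483303}{L{\left(-934,1554 \right)}} = \frac{27}{307200 - -773120 - -888480 - -2236008} + \frac{3483303}{613 + 1554} = \frac{27}{307200 + 773120 + 888480 + 2236008} + \frac{3483303}{2167} = \frac{27}{4204808} + 3483303 \cdot \frac{1}{2167} = 27 \cdot \frac{1}{4204808} + \frac{3483303}{2167} = \frac{27}{4204808} + \frac{3483303}{2167} = \frac{14646620379333}{9111818936}$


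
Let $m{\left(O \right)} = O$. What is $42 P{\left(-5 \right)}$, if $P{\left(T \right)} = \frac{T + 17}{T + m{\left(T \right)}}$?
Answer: $- \frac{252}{5} \approx -50.4$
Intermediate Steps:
$P{\left(T \right)} = \frac{17 + T}{2 T}$ ($P{\left(T \right)} = \frac{T + 17}{T + T} = \frac{17 + T}{2 T}$)
$42 P{\left(-5 \right)} = 42 \frac{17 - 5}{2 \left(-5\right)} = 42 \cdot \frac{1}{2} \left(- \frac{1}{5}\right) 12 = 42 \left(- \frac{6}{5}\right) = - \frac{252}{5}$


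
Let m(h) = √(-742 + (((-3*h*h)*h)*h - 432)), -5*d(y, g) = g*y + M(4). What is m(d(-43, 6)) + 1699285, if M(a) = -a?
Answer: 1699285 + I*√14136729958/25 ≈ 1.6993e+6 + 4755.9*I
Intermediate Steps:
d(y, g) = ⅘ - g*y/5 (d(y, g) = -(g*y - 1*4)/5 = -(g*y - 4)/5 = -(-4 + g*y)/5 = ⅘ - g*y/5)
m(h) = √(-1174 - 3*h⁴) (m(h) = √(-742 + (((-3*h²)*h)*h - 432)) = √(-742 + ((-3*h³)*h - 432)) = √(-742 + (-3*h⁴ - 432)) = √(-742 + (-432 - 3*h⁴)) = √(-1174 - 3*h⁴))
m(d(-43, 6)) + 1699285 = √(-1174 - 3*(⅘ - ⅕*6*(-43))⁴) + 1699285 = √(-1174 - 3*(⅘ + 258/5)⁴) + 1699285 = √(-1174 - 3*(262/5)⁴) + 1699285 = √(-1174 - 3*4711998736/625) + 1699285 = √(-1174 - 14135996208/625) + 1699285 = √(-14136729958/625) + 1699285 = I*√14136729958/25 + 1699285 = 1699285 + I*√14136729958/25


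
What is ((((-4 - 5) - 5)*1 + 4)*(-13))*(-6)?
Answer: -780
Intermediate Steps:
((((-4 - 5) - 5)*1 + 4)*(-13))*(-6) = (((-9 - 5)*1 + 4)*(-13))*(-6) = ((-14*1 + 4)*(-13))*(-6) = ((-14 + 4)*(-13))*(-6) = -10*(-13)*(-6) = 130*(-6) = -780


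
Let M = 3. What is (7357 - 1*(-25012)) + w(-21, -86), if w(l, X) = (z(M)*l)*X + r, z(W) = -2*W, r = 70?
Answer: 21603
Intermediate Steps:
w(l, X) = 70 - 6*X*l (w(l, X) = ((-2*3)*l)*X + 70 = (-6*l)*X + 70 = -6*X*l + 70 = 70 - 6*X*l)
(7357 - 1*(-25012)) + w(-21, -86) = (7357 - 1*(-25012)) + (70 - 6*(-86)*(-21)) = (7357 + 25012) + (70 - 10836) = 32369 - 10766 = 21603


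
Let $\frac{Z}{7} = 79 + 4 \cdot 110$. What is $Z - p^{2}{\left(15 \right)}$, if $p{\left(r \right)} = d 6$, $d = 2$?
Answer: $3489$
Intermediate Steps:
$p{\left(r \right)} = 12$ ($p{\left(r \right)} = 2 \cdot 6 = 12$)
$Z = 3633$ ($Z = 7 \left(79 + 4 \cdot 110\right) = 7 \left(79 + 440\right) = 7 \cdot 519 = 3633$)
$Z - p^{2}{\left(15 \right)} = 3633 - 12^{2} = 3633 - 144 = 3489$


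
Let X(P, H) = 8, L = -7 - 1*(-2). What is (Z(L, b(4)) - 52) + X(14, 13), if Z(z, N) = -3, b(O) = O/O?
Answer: -47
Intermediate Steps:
L = -5 (L = -7 + 2 = -5)
b(O) = 1
(Z(L, b(4)) - 52) + X(14, 13) = (-3 - 52) + 8 = -55 + 8 = -47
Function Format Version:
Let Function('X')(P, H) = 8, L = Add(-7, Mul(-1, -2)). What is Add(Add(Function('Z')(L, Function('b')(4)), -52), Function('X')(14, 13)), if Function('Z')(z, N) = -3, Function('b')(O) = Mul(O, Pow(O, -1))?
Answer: -47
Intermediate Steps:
L = -5 (L = Add(-7, 2) = -5)
Function('b')(O) = 1
Add(Add(Function('Z')(L, Function('b')(4)), -52), Function('X')(14, 13)) = Add(Add(-3, -52), 8) = Add(-55, 8) = -47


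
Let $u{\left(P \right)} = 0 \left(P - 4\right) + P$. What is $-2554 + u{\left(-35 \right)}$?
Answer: $-2589$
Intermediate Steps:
$u{\left(P \right)} = P$ ($u{\left(P \right)} = 0 \left(-4 + P\right) + P = 0 + P = P$)
$-2554 + u{\left(-35 \right)} = -2554 - 35 = -2589$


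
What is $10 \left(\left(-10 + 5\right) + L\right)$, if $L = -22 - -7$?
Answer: $-200$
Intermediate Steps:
$L = -15$ ($L = -22 + 7 = -15$)
$10 \left(\left(-10 + 5\right) + L\right) = 10 \left(\left(-10 + 5\right) - 15\right) = 10 \left(-5 - 15\right) = 10 \left(-20\right) = -200$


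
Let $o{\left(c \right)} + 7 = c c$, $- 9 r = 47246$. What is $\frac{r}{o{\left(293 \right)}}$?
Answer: $- \frac{23623}{386289} \approx -0.061154$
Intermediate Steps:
$r = - \frac{47246}{9}$ ($r = \left(- \frac{1}{9}\right) 47246 = - \frac{47246}{9} \approx -5249.6$)
$o{\left(c \right)} = -7 + c^{2}$ ($o{\left(c \right)} = -7 + c c = -7 + c^{2}$)
$\frac{r}{o{\left(293 \right)}} = - \frac{47246}{9 \left(-7 + 293^{2}\right)} = - \frac{47246}{9 \left(-7 + 85849\right)} = - \frac{47246}{9 \cdot 85842} = \left(- \frac{47246}{9}\right) \frac{1}{85842} = - \frac{23623}{386289}$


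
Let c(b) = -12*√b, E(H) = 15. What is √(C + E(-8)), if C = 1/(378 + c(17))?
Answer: √(15 + 1/(378 - 12*√17)) ≈ 3.8734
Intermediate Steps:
C = 1/(378 - 12*√17) ≈ 0.0030439
√(C + E(-8)) = √((21/7802 + √17/11703) + 15) = √(117051/7802 + √17/11703)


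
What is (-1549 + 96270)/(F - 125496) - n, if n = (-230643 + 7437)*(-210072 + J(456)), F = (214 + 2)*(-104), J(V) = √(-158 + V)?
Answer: -6937745389997441/147960 + 223206*√298 ≈ -4.6886e+10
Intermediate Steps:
F = -22464 (F = 216*(-104) = -22464)
n = 46889330832 - 223206*√298 (n = (-230643 + 7437)*(-210072 + √(-158 + 456)) = -223206*(-210072 + √298) = 46889330832 - 223206*√298 ≈ 4.6886e+10)
(-1549 + 96270)/(F - 125496) - n = (-1549 + 96270)/(-22464 - 125496) - (46889330832 - 223206*√298) = 94721/(-147960) + (-46889330832 + 223206*√298) = 94721*(-1/147960) + (-46889330832 + 223206*√298) = -94721/147960 + (-46889330832 + 223206*√298) = -6937745389997441/147960 + 223206*√298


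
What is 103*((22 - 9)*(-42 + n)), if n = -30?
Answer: -96408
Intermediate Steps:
103*((22 - 9)*(-42 + n)) = 103*((22 - 9)*(-42 - 30)) = 103*(13*(-72)) = 103*(-936) = -96408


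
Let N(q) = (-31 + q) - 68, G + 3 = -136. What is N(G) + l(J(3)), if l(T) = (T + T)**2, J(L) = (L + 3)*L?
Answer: 1058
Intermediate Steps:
G = -139 (G = -3 - 136 = -139)
J(L) = L*(3 + L) (J(L) = (3 + L)*L = L*(3 + L))
N(q) = -99 + q
l(T) = 4*T**2 (l(T) = (2*T)**2 = 4*T**2)
N(G) + l(J(3)) = (-99 - 139) + 4*(3*(3 + 3))**2 = -238 + 4*(3*6)**2 = -238 + 4*18**2 = -238 + 4*324 = -238 + 1296 = 1058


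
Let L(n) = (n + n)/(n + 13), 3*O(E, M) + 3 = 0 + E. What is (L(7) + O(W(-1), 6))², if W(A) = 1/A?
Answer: 361/900 ≈ 0.40111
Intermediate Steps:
O(E, M) = -1 + E/3 (O(E, M) = -1 + (0 + E)/3 = -1 + E/3)
L(n) = 2*n/(13 + n) (L(n) = (2*n)/(13 + n) = 2*n/(13 + n))
(L(7) + O(W(-1), 6))² = (2*7/(13 + 7) + (-1 + (⅓)/(-1)))² = (2*7/20 + (-1 + (⅓)*(-1)))² = (2*7*(1/20) + (-1 - ⅓))² = (7/10 - 4/3)² = (-19/30)² = 361/900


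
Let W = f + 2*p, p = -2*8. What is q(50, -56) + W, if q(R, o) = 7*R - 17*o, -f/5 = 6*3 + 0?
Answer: 1180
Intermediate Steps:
p = -16
f = -90 (f = -5*(6*3 + 0) = -5*(18 + 0) = -5*18 = -90)
q(R, o) = -17*o + 7*R
W = -122 (W = -90 + 2*(-16) = -90 - 32 = -122)
q(50, -56) + W = (-17*(-56) + 7*50) - 122 = (952 + 350) - 122 = 1302 - 122 = 1180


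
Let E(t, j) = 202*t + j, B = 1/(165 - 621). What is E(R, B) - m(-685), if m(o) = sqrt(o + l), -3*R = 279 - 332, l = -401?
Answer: 542437/152 - I*sqrt(1086) ≈ 3568.7 - 32.955*I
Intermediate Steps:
R = 53/3 (R = -(279 - 332)/3 = -1/3*(-53) = 53/3 ≈ 17.667)
m(o) = sqrt(-401 + o) (m(o) = sqrt(o - 401) = sqrt(-401 + o))
B = -1/456 (B = 1/(-456) = -1/456 ≈ -0.0021930)
E(t, j) = j + 202*t
E(R, B) - m(-685) = (-1/456 + 202*(53/3)) - sqrt(-401 - 685) = (-1/456 + 10706/3) - sqrt(-1086) = 542437/152 - I*sqrt(1086)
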